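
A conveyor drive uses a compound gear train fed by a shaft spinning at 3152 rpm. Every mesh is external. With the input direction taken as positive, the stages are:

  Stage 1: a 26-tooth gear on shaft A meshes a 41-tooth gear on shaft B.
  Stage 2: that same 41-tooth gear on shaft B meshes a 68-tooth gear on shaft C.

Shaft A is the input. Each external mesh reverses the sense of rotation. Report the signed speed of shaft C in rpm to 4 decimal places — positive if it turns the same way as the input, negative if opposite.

+1205.1765 rpm (same as input, |ω| = 1205.1765 rpm)

Stage 1 [26T→41T]: ω = 3152.0000×26/41 = 1998.8293 rpm, dir flips to −; running = −1998.8293
Stage 2 [41T→68T]: ω = 1998.8293×41/68 = 1205.1765 rpm, dir flips to +; running = +1205.1765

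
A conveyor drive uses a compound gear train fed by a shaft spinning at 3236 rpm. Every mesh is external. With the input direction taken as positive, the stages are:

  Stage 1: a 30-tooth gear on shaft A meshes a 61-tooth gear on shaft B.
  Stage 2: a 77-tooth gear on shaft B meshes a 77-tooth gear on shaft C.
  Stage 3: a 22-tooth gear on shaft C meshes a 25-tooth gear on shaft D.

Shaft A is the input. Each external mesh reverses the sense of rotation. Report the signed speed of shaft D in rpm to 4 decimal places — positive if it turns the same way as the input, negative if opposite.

Stage 1 [30T→61T]: ω = 3236.0000×30/61 = 1591.4754 rpm, dir flips to −; running = −1591.4754
Stage 2 [77T→77T]: ω = 1591.4754×77/77 = 1591.4754 rpm, dir flips to +; running = +1591.4754
Stage 3 [22T→25T]: ω = 1591.4754×22/25 = 1400.4984 rpm, dir flips to −; running = −1400.4984

-1400.4984 rpm (opposite to input, |ω| = 1400.4984 rpm)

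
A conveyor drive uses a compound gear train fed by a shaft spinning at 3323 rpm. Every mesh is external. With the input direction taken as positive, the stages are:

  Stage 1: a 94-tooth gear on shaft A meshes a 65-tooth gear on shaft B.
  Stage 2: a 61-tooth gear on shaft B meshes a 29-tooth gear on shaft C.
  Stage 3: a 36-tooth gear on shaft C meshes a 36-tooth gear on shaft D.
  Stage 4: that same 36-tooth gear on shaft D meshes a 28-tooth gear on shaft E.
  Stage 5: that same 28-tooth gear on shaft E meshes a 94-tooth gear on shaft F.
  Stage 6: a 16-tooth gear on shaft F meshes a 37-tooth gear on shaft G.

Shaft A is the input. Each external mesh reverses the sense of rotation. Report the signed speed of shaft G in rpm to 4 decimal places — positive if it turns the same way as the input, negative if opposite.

+1674.0545 rpm (same as input, |ω| = 1674.0545 rpm)

Stage 1 [94T→65T]: ω = 3323.0000×94/65 = 4805.5692 rpm, dir flips to −; running = −4805.5692
Stage 2 [61T→29T]: ω = 4805.5692×61/29 = 10108.2663 rpm, dir flips to +; running = +10108.2663
Stage 3 [36T→36T]: ω = 10108.2663×36/36 = 10108.2663 rpm, dir flips to −; running = −10108.2663
Stage 4 [36T→28T]: ω = 10108.2663×36/28 = 12996.3424 rpm, dir flips to +; running = +12996.3424
Stage 5 [28T→94T]: ω = 12996.3424×28/94 = 3871.2509 rpm, dir flips to −; running = −3871.2509
Stage 6 [16T→37T]: ω = 3871.2509×16/37 = 1674.0545 rpm, dir flips to +; running = +1674.0545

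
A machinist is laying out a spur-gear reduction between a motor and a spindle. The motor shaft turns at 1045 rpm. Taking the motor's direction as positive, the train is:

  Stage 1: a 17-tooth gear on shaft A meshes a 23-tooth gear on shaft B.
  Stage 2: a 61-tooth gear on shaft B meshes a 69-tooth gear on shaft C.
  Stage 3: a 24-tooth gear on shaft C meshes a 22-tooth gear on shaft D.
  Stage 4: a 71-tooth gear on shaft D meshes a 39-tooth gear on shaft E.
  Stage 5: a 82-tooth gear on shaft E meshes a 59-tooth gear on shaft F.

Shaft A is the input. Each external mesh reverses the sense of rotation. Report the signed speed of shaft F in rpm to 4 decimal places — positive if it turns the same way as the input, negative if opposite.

-1884.7869 rpm (opposite to input, |ω| = 1884.7869 rpm)

Stage 1 [17T→23T]: ω = 1045.0000×17/23 = 772.3913 rpm, dir flips to −; running = −772.3913
Stage 2 [61T→69T]: ω = 772.3913×61/69 = 682.8387 rpm, dir flips to +; running = +682.8387
Stage 3 [24T→22T]: ω = 682.8387×24/22 = 744.9149 rpm, dir flips to −; running = −744.9149
Stage 4 [71T→39T]: ω = 744.9149×71/39 = 1356.1272 rpm, dir flips to +; running = +1356.1272
Stage 5 [82T→59T]: ω = 1356.1272×82/59 = 1884.7869 rpm, dir flips to −; running = −1884.7869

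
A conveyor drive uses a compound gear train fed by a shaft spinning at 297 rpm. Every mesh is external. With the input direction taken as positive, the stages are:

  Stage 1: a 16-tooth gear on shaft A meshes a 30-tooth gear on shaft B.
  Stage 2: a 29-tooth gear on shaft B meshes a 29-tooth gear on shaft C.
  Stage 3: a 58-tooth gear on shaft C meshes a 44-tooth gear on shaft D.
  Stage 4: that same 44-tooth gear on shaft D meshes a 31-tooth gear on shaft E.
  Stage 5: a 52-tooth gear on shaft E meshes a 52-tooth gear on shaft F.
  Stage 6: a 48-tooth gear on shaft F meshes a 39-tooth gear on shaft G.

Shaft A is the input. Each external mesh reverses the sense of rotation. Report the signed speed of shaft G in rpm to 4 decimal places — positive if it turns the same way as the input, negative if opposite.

Stage 1 [16T→30T]: ω = 297.0000×16/30 = 158.4000 rpm, dir flips to −; running = −158.4000
Stage 2 [29T→29T]: ω = 158.4000×29/29 = 158.4000 rpm, dir flips to +; running = +158.4000
Stage 3 [58T→44T]: ω = 158.4000×58/44 = 208.8000 rpm, dir flips to −; running = −208.8000
Stage 4 [44T→31T]: ω = 208.8000×44/31 = 296.3613 rpm, dir flips to +; running = +296.3613
Stage 5 [52T→52T]: ω = 296.3613×52/52 = 296.3613 rpm, dir flips to −; running = −296.3613
Stage 6 [48T→39T]: ω = 296.3613×48/39 = 364.7524 rpm, dir flips to +; running = +364.7524

+364.7524 rpm (same as input, |ω| = 364.7524 rpm)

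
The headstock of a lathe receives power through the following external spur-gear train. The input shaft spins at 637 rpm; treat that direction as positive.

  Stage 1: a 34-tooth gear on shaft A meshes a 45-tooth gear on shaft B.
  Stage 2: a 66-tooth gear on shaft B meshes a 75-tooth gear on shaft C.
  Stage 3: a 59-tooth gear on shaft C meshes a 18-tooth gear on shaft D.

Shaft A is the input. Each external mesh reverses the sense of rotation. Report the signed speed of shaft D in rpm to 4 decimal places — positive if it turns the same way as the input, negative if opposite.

-1388.2511 rpm (opposite to input, |ω| = 1388.2511 rpm)

Stage 1 [34T→45T]: ω = 637.0000×34/45 = 481.2889 rpm, dir flips to −; running = −481.2889
Stage 2 [66T→75T]: ω = 481.2889×66/75 = 423.5342 rpm, dir flips to +; running = +423.5342
Stage 3 [59T→18T]: ω = 423.5342×59/18 = 1388.2511 rpm, dir flips to −; running = −1388.2511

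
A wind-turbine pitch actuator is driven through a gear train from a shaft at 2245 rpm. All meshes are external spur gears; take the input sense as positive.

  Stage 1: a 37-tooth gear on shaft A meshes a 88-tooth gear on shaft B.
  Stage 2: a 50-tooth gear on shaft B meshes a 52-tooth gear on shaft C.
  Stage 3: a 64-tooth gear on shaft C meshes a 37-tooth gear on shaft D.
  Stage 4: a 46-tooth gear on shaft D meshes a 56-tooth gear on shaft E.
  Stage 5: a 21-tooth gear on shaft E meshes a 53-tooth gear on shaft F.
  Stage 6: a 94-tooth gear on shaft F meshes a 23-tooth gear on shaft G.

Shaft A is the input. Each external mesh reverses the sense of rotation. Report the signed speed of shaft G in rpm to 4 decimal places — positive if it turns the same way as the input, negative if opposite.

+2088.3032 rpm (same as input, |ω| = 2088.3032 rpm)

Stage 1 [37T→88T]: ω = 2245.0000×37/88 = 943.9205 rpm, dir flips to −; running = −943.9205
Stage 2 [50T→52T]: ω = 943.9205×50/52 = 907.6158 rpm, dir flips to +; running = +907.6158
Stage 3 [64T→37T]: ω = 907.6158×64/37 = 1569.9301 rpm, dir flips to −; running = −1569.9301
Stage 4 [46T→56T]: ω = 1569.9301×46/56 = 1289.5854 rpm, dir flips to +; running = +1289.5854
Stage 5 [21T→53T]: ω = 1289.5854×21/53 = 510.9678 rpm, dir flips to −; running = −510.9678
Stage 6 [94T→23T]: ω = 510.9678×94/23 = 2088.3032 rpm, dir flips to +; running = +2088.3032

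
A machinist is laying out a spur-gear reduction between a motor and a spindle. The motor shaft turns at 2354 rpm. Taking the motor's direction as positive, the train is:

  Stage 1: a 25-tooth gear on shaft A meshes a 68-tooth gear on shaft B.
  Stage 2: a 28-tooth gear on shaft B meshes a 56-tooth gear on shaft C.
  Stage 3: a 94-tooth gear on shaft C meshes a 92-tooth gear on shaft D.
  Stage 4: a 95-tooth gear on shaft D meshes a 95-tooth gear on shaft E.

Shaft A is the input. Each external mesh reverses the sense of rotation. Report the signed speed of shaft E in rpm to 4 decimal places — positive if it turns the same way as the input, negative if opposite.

Stage 1 [25T→68T]: ω = 2354.0000×25/68 = 865.4412 rpm, dir flips to −; running = −865.4412
Stage 2 [28T→56T]: ω = 865.4412×28/56 = 432.7206 rpm, dir flips to +; running = +432.7206
Stage 3 [94T→92T]: ω = 432.7206×94/92 = 442.1276 rpm, dir flips to −; running = −442.1276
Stage 4 [95T→95T]: ω = 442.1276×95/95 = 442.1276 rpm, dir flips to +; running = +442.1276

+442.1276 rpm (same as input, |ω| = 442.1276 rpm)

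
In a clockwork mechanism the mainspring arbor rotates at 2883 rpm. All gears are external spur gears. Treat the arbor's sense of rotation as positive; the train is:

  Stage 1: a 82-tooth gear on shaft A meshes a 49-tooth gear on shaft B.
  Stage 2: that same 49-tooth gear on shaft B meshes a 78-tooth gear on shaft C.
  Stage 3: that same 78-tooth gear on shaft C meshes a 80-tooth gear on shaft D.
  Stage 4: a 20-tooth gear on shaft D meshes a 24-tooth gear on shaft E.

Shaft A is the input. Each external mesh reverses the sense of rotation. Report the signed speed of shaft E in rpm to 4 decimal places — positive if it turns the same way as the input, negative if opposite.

+2462.5625 rpm (same as input, |ω| = 2462.5625 rpm)

Stage 1 [82T→49T]: ω = 2883.0000×82/49 = 4824.6122 rpm, dir flips to −; running = −4824.6122
Stage 2 [49T→78T]: ω = 4824.6122×49/78 = 3030.8462 rpm, dir flips to +; running = +3030.8462
Stage 3 [78T→80T]: ω = 3030.8462×78/80 = 2955.0750 rpm, dir flips to −; running = −2955.0750
Stage 4 [20T→24T]: ω = 2955.0750×20/24 = 2462.5625 rpm, dir flips to +; running = +2462.5625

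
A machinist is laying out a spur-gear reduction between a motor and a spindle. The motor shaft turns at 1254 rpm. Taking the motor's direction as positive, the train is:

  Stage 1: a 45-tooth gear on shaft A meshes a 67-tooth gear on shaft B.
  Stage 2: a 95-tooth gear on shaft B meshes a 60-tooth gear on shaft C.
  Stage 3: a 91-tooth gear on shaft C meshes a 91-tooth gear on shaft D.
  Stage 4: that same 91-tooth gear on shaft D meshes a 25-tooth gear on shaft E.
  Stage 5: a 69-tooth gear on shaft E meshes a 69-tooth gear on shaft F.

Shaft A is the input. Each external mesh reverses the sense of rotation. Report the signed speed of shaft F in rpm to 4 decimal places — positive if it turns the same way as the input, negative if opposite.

-4854.1030 rpm (opposite to input, |ω| = 4854.1030 rpm)

Stage 1 [45T→67T]: ω = 1254.0000×45/67 = 842.2388 rpm, dir flips to −; running = −842.2388
Stage 2 [95T→60T]: ω = 842.2388×95/60 = 1333.5448 rpm, dir flips to +; running = +1333.5448
Stage 3 [91T→91T]: ω = 1333.5448×91/91 = 1333.5448 rpm, dir flips to −; running = −1333.5448
Stage 4 [91T→25T]: ω = 1333.5448×91/25 = 4854.1030 rpm, dir flips to +; running = +4854.1030
Stage 5 [69T→69T]: ω = 4854.1030×69/69 = 4854.1030 rpm, dir flips to −; running = −4854.1030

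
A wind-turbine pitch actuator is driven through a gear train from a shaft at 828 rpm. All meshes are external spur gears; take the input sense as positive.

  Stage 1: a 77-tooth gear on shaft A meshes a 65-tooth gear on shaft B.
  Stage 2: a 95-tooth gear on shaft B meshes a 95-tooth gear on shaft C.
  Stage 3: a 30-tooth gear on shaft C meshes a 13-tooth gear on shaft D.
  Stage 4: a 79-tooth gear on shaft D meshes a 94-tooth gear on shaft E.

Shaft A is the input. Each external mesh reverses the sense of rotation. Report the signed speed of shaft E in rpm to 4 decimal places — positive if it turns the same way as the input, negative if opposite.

Stage 1 [77T→65T]: ω = 828.0000×77/65 = 980.8615 rpm, dir flips to −; running = −980.8615
Stage 2 [95T→95T]: ω = 980.8615×95/95 = 980.8615 rpm, dir flips to +; running = +980.8615
Stage 3 [30T→13T]: ω = 980.8615×30/13 = 2263.5266 rpm, dir flips to −; running = −2263.5266
Stage 4 [79T→94T]: ω = 2263.5266×79/94 = 1902.3256 rpm, dir flips to +; running = +1902.3256

+1902.3256 rpm (same as input, |ω| = 1902.3256 rpm)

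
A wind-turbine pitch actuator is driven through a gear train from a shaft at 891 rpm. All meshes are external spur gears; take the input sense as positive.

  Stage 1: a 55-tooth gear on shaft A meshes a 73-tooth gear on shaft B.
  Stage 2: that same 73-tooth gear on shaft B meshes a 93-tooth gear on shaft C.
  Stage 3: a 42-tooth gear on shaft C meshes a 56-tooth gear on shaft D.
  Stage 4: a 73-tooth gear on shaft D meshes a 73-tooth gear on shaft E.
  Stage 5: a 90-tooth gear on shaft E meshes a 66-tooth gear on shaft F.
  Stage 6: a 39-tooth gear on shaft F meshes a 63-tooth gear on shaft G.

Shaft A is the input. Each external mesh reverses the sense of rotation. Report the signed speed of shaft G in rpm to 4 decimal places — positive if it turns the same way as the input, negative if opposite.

Stage 1 [55T→73T]: ω = 891.0000×55/73 = 671.3014 rpm, dir flips to −; running = −671.3014
Stage 2 [73T→93T]: ω = 671.3014×73/93 = 526.9355 rpm, dir flips to +; running = +526.9355
Stage 3 [42T→56T]: ω = 526.9355×42/56 = 395.2016 rpm, dir flips to −; running = −395.2016
Stage 4 [73T→73T]: ω = 395.2016×73/73 = 395.2016 rpm, dir flips to +; running = +395.2016
Stage 5 [90T→66T]: ω = 395.2016×90/66 = 538.9113 rpm, dir flips to −; running = −538.9113
Stage 6 [39T→63T]: ω = 538.9113×39/63 = 333.6118 rpm, dir flips to +; running = +333.6118

+333.6118 rpm (same as input, |ω| = 333.6118 rpm)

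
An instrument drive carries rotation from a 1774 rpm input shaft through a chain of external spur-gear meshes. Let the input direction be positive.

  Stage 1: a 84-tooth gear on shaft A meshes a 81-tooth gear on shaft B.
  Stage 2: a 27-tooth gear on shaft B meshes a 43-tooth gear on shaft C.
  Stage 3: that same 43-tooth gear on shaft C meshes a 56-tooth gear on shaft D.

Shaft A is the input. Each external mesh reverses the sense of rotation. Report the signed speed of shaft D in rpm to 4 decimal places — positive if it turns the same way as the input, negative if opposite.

Stage 1 [84T→81T]: ω = 1774.0000×84/81 = 1839.7037 rpm, dir flips to −; running = −1839.7037
Stage 2 [27T→43T]: ω = 1839.7037×27/43 = 1155.1628 rpm, dir flips to +; running = +1155.1628
Stage 3 [43T→56T]: ω = 1155.1628×43/56 = 887.0000 rpm, dir flips to −; running = −887.0000

-887.0000 rpm (opposite to input, |ω| = 887.0000 rpm)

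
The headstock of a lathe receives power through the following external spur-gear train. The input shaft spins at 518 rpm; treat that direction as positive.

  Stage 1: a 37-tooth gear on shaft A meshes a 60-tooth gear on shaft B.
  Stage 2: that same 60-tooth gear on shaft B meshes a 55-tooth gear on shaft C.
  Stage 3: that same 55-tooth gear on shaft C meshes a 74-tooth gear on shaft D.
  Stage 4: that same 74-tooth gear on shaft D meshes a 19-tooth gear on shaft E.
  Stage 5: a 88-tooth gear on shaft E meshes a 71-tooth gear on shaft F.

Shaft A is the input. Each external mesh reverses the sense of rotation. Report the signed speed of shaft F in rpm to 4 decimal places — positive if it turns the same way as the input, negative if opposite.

-1250.2654 rpm (opposite to input, |ω| = 1250.2654 rpm)

Stage 1 [37T→60T]: ω = 518.0000×37/60 = 319.4333 rpm, dir flips to −; running = −319.4333
Stage 2 [60T→55T]: ω = 319.4333×60/55 = 348.4727 rpm, dir flips to +; running = +348.4727
Stage 3 [55T→74T]: ω = 348.4727×55/74 = 259.0000 rpm, dir flips to −; running = −259.0000
Stage 4 [74T→19T]: ω = 259.0000×74/19 = 1008.7368 rpm, dir flips to +; running = +1008.7368
Stage 5 [88T→71T]: ω = 1008.7368×88/71 = 1250.2654 rpm, dir flips to −; running = −1250.2654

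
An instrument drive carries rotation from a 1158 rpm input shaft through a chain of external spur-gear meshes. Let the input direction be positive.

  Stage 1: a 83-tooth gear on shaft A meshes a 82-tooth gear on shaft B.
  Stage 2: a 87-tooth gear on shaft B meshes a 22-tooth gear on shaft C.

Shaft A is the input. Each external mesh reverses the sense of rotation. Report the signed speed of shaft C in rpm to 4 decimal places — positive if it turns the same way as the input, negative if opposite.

Stage 1 [83T→82T]: ω = 1158.0000×83/82 = 1172.1220 rpm, dir flips to −; running = −1172.1220
Stage 2 [87T→22T]: ω = 1172.1220×87/22 = 4635.2095 rpm, dir flips to +; running = +4635.2095

+4635.2095 rpm (same as input, |ω| = 4635.2095 rpm)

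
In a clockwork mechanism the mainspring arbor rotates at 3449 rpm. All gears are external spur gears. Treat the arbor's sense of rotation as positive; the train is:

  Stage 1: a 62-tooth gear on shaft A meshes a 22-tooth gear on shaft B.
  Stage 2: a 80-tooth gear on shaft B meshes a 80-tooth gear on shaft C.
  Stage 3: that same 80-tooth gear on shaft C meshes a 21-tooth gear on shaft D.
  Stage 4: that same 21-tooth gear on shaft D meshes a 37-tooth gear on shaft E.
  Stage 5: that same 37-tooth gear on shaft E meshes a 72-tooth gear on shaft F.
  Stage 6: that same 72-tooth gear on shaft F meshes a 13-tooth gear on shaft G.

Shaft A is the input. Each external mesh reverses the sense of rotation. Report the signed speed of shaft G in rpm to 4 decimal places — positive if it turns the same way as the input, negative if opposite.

Stage 1 [62T→22T]: ω = 3449.0000×62/22 = 9719.9091 rpm, dir flips to −; running = −9719.9091
Stage 2 [80T→80T]: ω = 9719.9091×80/80 = 9719.9091 rpm, dir flips to +; running = +9719.9091
Stage 3 [80T→21T]: ω = 9719.9091×80/21 = 37028.2251 rpm, dir flips to −; running = −37028.2251
Stage 4 [21T→37T]: ω = 37028.2251×21/37 = 21016.0197 rpm, dir flips to +; running = +21016.0197
Stage 5 [37T→72T]: ω = 21016.0197×37/72 = 10799.8990 rpm, dir flips to −; running = −10799.8990
Stage 6 [72T→13T]: ω = 10799.8990×72/13 = 59814.8252 rpm, dir flips to +; running = +59814.8252

+59814.8252 rpm (same as input, |ω| = 59814.8252 rpm)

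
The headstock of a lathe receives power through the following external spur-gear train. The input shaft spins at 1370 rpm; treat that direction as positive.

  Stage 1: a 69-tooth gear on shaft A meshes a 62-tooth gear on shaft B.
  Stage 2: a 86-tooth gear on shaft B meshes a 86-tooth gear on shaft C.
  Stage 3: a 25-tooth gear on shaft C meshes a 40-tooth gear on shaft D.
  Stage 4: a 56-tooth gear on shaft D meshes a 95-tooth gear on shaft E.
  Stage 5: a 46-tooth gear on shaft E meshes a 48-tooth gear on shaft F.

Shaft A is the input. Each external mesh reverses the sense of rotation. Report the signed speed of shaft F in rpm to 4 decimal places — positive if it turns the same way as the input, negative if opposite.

-538.3181 rpm (opposite to input, |ω| = 538.3181 rpm)

Stage 1 [69T→62T]: ω = 1370.0000×69/62 = 1524.6774 rpm, dir flips to −; running = −1524.6774
Stage 2 [86T→86T]: ω = 1524.6774×86/86 = 1524.6774 rpm, dir flips to +; running = +1524.6774
Stage 3 [25T→40T]: ω = 1524.6774×25/40 = 952.9234 rpm, dir flips to −; running = −952.9234
Stage 4 [56T→95T]: ω = 952.9234×56/95 = 561.7233 rpm, dir flips to +; running = +561.7233
Stage 5 [46T→48T]: ω = 561.7233×46/48 = 538.3181 rpm, dir flips to −; running = −538.3181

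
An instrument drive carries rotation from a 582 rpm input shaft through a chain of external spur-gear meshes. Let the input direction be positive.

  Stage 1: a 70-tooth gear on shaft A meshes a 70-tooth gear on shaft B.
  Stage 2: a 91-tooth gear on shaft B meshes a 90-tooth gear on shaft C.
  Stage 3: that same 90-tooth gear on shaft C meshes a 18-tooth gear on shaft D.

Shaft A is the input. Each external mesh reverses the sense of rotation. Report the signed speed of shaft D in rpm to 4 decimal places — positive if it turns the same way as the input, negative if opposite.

Stage 1 [70T→70T]: ω = 582.0000×70/70 = 582.0000 rpm, dir flips to −; running = −582.0000
Stage 2 [91T→90T]: ω = 582.0000×91/90 = 588.4667 rpm, dir flips to +; running = +588.4667
Stage 3 [90T→18T]: ω = 588.4667×90/18 = 2942.3333 rpm, dir flips to −; running = −2942.3333

-2942.3333 rpm (opposite to input, |ω| = 2942.3333 rpm)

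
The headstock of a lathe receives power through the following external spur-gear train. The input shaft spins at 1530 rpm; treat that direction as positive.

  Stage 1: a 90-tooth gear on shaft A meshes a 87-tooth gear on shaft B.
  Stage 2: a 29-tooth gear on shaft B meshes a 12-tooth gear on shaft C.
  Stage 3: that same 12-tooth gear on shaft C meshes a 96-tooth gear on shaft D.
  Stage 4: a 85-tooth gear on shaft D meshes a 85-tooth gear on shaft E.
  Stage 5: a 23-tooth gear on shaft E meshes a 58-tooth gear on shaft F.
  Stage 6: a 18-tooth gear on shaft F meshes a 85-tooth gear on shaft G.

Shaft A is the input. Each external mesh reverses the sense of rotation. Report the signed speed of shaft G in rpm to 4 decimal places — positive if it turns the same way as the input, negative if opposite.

Stage 1 [90T→87T]: ω = 1530.0000×90/87 = 1582.7586 rpm, dir flips to −; running = −1582.7586
Stage 2 [29T→12T]: ω = 1582.7586×29/12 = 3825.0000 rpm, dir flips to +; running = +3825.0000
Stage 3 [12T→96T]: ω = 3825.0000×12/96 = 478.1250 rpm, dir flips to −; running = −478.1250
Stage 4 [85T→85T]: ω = 478.1250×85/85 = 478.1250 rpm, dir flips to +; running = +478.1250
Stage 5 [23T→58T]: ω = 478.1250×23/58 = 189.6013 rpm, dir flips to −; running = −189.6013
Stage 6 [18T→85T]: ω = 189.6013×18/85 = 40.1509 rpm, dir flips to +; running = +40.1509

+40.1509 rpm (same as input, |ω| = 40.1509 rpm)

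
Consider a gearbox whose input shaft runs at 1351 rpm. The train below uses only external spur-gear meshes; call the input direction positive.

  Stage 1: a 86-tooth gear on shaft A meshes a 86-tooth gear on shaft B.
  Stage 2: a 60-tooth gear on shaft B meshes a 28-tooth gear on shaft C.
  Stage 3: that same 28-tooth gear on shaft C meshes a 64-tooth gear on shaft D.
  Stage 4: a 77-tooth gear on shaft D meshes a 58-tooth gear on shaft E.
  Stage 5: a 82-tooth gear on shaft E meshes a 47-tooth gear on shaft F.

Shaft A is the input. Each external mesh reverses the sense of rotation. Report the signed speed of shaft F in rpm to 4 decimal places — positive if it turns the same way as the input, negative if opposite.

Stage 1 [86T→86T]: ω = 1351.0000×86/86 = 1351.0000 rpm, dir flips to −; running = −1351.0000
Stage 2 [60T→28T]: ω = 1351.0000×60/28 = 2895.0000 rpm, dir flips to +; running = +2895.0000
Stage 3 [28T→64T]: ω = 2895.0000×28/64 = 1266.5625 rpm, dir flips to −; running = −1266.5625
Stage 4 [77T→58T]: ω = 1266.5625×77/58 = 1681.4709 rpm, dir flips to +; running = +1681.4709
Stage 5 [82T→47T]: ω = 1681.4709×82/47 = 2933.6301 rpm, dir flips to −; running = −2933.6301

-2933.6301 rpm (opposite to input, |ω| = 2933.6301 rpm)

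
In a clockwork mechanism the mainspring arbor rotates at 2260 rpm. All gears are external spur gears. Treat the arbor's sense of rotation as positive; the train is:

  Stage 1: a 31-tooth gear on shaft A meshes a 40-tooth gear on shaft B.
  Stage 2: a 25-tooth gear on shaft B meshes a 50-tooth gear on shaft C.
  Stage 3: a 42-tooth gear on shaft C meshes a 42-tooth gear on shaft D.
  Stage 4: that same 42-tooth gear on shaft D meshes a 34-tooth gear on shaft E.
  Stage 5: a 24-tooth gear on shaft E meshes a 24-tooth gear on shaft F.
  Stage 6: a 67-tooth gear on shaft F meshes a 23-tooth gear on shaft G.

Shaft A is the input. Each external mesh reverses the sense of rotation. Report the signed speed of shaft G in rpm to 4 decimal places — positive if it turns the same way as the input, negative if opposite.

+3151.3561 rpm (same as input, |ω| = 3151.3561 rpm)

Stage 1 [31T→40T]: ω = 2260.0000×31/40 = 1751.5000 rpm, dir flips to −; running = −1751.5000
Stage 2 [25T→50T]: ω = 1751.5000×25/50 = 875.7500 rpm, dir flips to +; running = +875.7500
Stage 3 [42T→42T]: ω = 875.7500×42/42 = 875.7500 rpm, dir flips to −; running = −875.7500
Stage 4 [42T→34T]: ω = 875.7500×42/34 = 1081.8088 rpm, dir flips to +; running = +1081.8088
Stage 5 [24T→24T]: ω = 1081.8088×24/24 = 1081.8088 rpm, dir flips to −; running = −1081.8088
Stage 6 [67T→23T]: ω = 1081.8088×67/23 = 3151.3561 rpm, dir flips to +; running = +3151.3561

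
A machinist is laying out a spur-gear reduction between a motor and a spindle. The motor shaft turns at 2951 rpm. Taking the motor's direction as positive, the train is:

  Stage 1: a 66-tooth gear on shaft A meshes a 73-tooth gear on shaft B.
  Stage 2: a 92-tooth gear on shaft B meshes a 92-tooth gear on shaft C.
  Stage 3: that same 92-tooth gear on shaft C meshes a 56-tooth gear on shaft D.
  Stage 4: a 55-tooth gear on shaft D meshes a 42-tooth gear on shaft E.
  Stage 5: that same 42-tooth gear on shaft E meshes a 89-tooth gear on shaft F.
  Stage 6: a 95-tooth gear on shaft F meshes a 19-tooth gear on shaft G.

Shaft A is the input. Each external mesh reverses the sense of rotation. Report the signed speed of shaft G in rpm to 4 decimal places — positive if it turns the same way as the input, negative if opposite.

Stage 1 [66T→73T]: ω = 2951.0000×66/73 = 2668.0274 rpm, dir flips to −; running = −2668.0274
Stage 2 [92T→92T]: ω = 2668.0274×92/92 = 2668.0274 rpm, dir flips to +; running = +2668.0274
Stage 3 [92T→56T]: ω = 2668.0274×92/56 = 4383.1879 rpm, dir flips to −; running = −4383.1879
Stage 4 [55T→42T]: ω = 4383.1879×55/42 = 5739.8889 rpm, dir flips to +; running = +5739.8889
Stage 5 [42T→89T]: ω = 5739.8889×42/89 = 2708.7116 rpm, dir flips to −; running = −2708.7116
Stage 6 [95T→19T]: ω = 2708.7116×95/19 = 13543.5580 rpm, dir flips to +; running = +13543.5580

+13543.5580 rpm (same as input, |ω| = 13543.5580 rpm)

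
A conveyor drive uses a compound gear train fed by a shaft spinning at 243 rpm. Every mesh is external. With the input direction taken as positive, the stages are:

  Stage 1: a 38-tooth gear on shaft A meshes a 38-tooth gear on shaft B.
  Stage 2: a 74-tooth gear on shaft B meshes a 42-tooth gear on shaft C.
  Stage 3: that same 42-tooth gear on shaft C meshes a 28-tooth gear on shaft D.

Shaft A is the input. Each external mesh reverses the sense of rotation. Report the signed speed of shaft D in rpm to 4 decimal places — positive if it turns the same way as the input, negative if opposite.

-642.2143 rpm (opposite to input, |ω| = 642.2143 rpm)

Stage 1 [38T→38T]: ω = 243.0000×38/38 = 243.0000 rpm, dir flips to −; running = −243.0000
Stage 2 [74T→42T]: ω = 243.0000×74/42 = 428.1429 rpm, dir flips to +; running = +428.1429
Stage 3 [42T→28T]: ω = 428.1429×42/28 = 642.2143 rpm, dir flips to −; running = −642.2143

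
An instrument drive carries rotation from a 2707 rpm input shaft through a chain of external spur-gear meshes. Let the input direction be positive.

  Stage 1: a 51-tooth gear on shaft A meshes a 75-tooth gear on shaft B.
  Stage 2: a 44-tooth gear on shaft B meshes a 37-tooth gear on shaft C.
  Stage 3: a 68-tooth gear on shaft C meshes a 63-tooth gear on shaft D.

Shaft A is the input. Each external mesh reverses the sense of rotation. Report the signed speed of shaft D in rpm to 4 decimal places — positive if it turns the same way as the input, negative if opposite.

-2362.7430 rpm (opposite to input, |ω| = 2362.7430 rpm)

Stage 1 [51T→75T]: ω = 2707.0000×51/75 = 1840.7600 rpm, dir flips to −; running = −1840.7600
Stage 2 [44T→37T]: ω = 1840.7600×44/37 = 2189.0119 rpm, dir flips to +; running = +2189.0119
Stage 3 [68T→63T]: ω = 2189.0119×68/63 = 2362.7430 rpm, dir flips to −; running = −2362.7430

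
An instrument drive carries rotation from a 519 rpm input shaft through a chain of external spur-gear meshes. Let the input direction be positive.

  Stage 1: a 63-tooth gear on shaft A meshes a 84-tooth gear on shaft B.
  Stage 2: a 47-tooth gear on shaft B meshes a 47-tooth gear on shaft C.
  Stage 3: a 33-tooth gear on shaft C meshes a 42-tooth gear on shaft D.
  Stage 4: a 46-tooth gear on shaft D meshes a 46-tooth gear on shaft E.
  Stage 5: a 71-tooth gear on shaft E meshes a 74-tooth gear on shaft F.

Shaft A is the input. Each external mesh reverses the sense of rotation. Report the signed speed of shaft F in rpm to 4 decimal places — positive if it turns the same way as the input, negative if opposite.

Stage 1 [63T→84T]: ω = 519.0000×63/84 = 389.2500 rpm, dir flips to −; running = −389.2500
Stage 2 [47T→47T]: ω = 389.2500×47/47 = 389.2500 rpm, dir flips to +; running = +389.2500
Stage 3 [33T→42T]: ω = 389.2500×33/42 = 305.8393 rpm, dir flips to −; running = −305.8393
Stage 4 [46T→46T]: ω = 305.8393×46/46 = 305.8393 rpm, dir flips to +; running = +305.8393
Stage 5 [71T→74T]: ω = 305.8393×71/74 = 293.4404 rpm, dir flips to −; running = −293.4404

-293.4404 rpm (opposite to input, |ω| = 293.4404 rpm)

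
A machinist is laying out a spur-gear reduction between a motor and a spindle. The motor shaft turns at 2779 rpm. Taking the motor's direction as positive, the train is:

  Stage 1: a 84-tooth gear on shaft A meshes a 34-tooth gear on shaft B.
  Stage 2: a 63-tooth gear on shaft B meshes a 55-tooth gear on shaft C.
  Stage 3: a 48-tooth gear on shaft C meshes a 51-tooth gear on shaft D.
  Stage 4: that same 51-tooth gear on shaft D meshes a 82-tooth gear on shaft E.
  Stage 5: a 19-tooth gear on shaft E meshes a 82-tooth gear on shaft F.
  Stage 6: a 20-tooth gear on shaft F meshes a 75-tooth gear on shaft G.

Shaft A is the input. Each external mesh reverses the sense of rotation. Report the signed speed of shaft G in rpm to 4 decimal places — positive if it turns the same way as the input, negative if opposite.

Stage 1 [84T→34T]: ω = 2779.0000×84/34 = 6865.7647 rpm, dir flips to −; running = −6865.7647
Stage 2 [63T→55T]: ω = 6865.7647×63/55 = 7864.4214 rpm, dir flips to +; running = +7864.4214
Stage 3 [48T→51T]: ω = 7864.4214×48/51 = 7401.8084 rpm, dir flips to −; running = −7401.8084
Stage 4 [51T→82T]: ω = 7401.8084×51/82 = 4603.5637 rpm, dir flips to +; running = +4603.5637
Stage 5 [19T→82T]: ω = 4603.5637×19/82 = 1066.6794 rpm, dir flips to −; running = −1066.6794
Stage 6 [20T→75T]: ω = 1066.6794×20/75 = 284.4478 rpm, dir flips to +; running = +284.4478

+284.4478 rpm (same as input, |ω| = 284.4478 rpm)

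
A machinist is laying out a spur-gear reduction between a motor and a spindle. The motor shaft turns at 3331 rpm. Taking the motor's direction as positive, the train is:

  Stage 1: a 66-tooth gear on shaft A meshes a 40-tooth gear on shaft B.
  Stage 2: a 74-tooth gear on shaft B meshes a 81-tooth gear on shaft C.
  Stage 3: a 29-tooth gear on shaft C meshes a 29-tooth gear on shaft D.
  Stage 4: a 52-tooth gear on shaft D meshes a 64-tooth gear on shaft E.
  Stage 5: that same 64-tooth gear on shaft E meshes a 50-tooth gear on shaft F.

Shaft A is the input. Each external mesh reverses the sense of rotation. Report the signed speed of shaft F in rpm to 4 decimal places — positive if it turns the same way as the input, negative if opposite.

Stage 1 [66T→40T]: ω = 3331.0000×66/40 = 5496.1500 rpm, dir flips to −; running = −5496.1500
Stage 2 [74T→81T]: ω = 5496.1500×74/81 = 5021.1741 rpm, dir flips to +; running = +5021.1741
Stage 3 [29T→29T]: ω = 5021.1741×29/29 = 5021.1741 rpm, dir flips to −; running = −5021.1741
Stage 4 [52T→64T]: ω = 5021.1741×52/64 = 4079.7039 rpm, dir flips to +; running = +4079.7039
Stage 5 [64T→50T]: ω = 4079.7039×64/50 = 5222.0210 rpm, dir flips to −; running = −5222.0210

-5222.0210 rpm (opposite to input, |ω| = 5222.0210 rpm)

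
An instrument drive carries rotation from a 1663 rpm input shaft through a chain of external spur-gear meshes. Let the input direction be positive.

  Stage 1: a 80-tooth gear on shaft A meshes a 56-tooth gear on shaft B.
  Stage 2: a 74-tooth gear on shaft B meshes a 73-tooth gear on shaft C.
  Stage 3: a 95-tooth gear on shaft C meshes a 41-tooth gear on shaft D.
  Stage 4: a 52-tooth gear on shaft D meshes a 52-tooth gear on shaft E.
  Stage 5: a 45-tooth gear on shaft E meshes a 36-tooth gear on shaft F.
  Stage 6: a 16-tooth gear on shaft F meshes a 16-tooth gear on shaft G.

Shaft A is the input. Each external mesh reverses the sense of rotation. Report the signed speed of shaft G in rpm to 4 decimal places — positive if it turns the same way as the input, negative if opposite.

+6975.1384 rpm (same as input, |ω| = 6975.1384 rpm)

Stage 1 [80T→56T]: ω = 1663.0000×80/56 = 2375.7143 rpm, dir flips to −; running = −2375.7143
Stage 2 [74T→73T]: ω = 2375.7143×74/73 = 2408.2583 rpm, dir flips to +; running = +2408.2583
Stage 3 [95T→41T]: ω = 2408.2583×95/41 = 5580.1107 rpm, dir flips to −; running = −5580.1107
Stage 4 [52T→52T]: ω = 5580.1107×52/52 = 5580.1107 rpm, dir flips to +; running = +5580.1107
Stage 5 [45T→36T]: ω = 5580.1107×45/36 = 6975.1384 rpm, dir flips to −; running = −6975.1384
Stage 6 [16T→16T]: ω = 6975.1384×16/16 = 6975.1384 rpm, dir flips to +; running = +6975.1384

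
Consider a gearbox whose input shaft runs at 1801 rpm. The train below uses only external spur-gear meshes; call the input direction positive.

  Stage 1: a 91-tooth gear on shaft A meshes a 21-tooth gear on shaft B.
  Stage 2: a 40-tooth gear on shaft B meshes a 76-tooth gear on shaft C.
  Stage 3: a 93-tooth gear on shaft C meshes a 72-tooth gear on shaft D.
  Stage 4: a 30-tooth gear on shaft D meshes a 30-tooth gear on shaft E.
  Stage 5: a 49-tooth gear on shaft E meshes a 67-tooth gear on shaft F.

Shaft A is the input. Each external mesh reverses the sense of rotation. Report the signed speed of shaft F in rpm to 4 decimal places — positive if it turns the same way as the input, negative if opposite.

-3880.1985 rpm (opposite to input, |ω| = 3880.1985 rpm)

Stage 1 [91T→21T]: ω = 1801.0000×91/21 = 7804.3333 rpm, dir flips to −; running = −7804.3333
Stage 2 [40T→76T]: ω = 7804.3333×40/76 = 4107.5439 rpm, dir flips to +; running = +4107.5439
Stage 3 [93T→72T]: ω = 4107.5439×93/72 = 5305.5775 rpm, dir flips to −; running = −5305.5775
Stage 4 [30T→30T]: ω = 5305.5775×30/30 = 5305.5775 rpm, dir flips to +; running = +5305.5775
Stage 5 [49T→67T]: ω = 5305.5775×49/67 = 3880.1985 rpm, dir flips to −; running = −3880.1985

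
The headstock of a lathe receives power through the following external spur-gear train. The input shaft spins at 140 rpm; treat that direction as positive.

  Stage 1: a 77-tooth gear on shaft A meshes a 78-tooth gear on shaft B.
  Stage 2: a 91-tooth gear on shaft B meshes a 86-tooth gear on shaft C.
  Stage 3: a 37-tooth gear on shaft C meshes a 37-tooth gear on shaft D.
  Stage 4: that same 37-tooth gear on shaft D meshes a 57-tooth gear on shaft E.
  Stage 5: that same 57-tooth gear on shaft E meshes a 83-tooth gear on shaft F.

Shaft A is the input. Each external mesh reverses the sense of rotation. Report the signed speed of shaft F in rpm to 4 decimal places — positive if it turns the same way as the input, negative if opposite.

-65.1915 rpm (opposite to input, |ω| = 65.1915 rpm)

Stage 1 [77T→78T]: ω = 140.0000×77/78 = 138.2051 rpm, dir flips to −; running = −138.2051
Stage 2 [91T→86T]: ω = 138.2051×91/86 = 146.2403 rpm, dir flips to +; running = +146.2403
Stage 3 [37T→37T]: ω = 146.2403×37/37 = 146.2403 rpm, dir flips to −; running = −146.2403
Stage 4 [37T→57T]: ω = 146.2403×37/57 = 94.9279 rpm, dir flips to +; running = +94.9279
Stage 5 [57T→83T]: ω = 94.9279×57/83 = 65.1915 rpm, dir flips to −; running = −65.1915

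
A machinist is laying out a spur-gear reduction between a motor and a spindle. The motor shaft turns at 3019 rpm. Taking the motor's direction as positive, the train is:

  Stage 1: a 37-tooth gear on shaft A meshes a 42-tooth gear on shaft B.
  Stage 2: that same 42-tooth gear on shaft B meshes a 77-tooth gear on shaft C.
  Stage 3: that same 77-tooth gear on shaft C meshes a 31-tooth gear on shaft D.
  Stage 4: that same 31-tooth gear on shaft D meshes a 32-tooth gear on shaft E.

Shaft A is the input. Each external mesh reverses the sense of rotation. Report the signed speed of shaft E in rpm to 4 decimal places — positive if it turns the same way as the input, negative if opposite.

Stage 1 [37T→42T]: ω = 3019.0000×37/42 = 2659.5952 rpm, dir flips to −; running = −2659.5952
Stage 2 [42T→77T]: ω = 2659.5952×42/77 = 1450.6883 rpm, dir flips to +; running = +1450.6883
Stage 3 [77T→31T]: ω = 1450.6883×77/31 = 3603.3226 rpm, dir flips to −; running = −3603.3226
Stage 4 [31T→32T]: ω = 3603.3226×31/32 = 3490.7188 rpm, dir flips to +; running = +3490.7188

+3490.7188 rpm (same as input, |ω| = 3490.7188 rpm)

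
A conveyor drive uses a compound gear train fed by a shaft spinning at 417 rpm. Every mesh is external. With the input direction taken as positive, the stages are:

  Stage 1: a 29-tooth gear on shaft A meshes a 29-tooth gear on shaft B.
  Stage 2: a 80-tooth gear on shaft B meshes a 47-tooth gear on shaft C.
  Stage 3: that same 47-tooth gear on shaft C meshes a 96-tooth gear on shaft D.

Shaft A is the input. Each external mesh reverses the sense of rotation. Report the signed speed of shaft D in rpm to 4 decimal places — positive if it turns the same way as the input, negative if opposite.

Stage 1 [29T→29T]: ω = 417.0000×29/29 = 417.0000 rpm, dir flips to −; running = −417.0000
Stage 2 [80T→47T]: ω = 417.0000×80/47 = 709.7872 rpm, dir flips to +; running = +709.7872
Stage 3 [47T→96T]: ω = 709.7872×47/96 = 347.5000 rpm, dir flips to −; running = −347.5000

-347.5000 rpm (opposite to input, |ω| = 347.5000 rpm)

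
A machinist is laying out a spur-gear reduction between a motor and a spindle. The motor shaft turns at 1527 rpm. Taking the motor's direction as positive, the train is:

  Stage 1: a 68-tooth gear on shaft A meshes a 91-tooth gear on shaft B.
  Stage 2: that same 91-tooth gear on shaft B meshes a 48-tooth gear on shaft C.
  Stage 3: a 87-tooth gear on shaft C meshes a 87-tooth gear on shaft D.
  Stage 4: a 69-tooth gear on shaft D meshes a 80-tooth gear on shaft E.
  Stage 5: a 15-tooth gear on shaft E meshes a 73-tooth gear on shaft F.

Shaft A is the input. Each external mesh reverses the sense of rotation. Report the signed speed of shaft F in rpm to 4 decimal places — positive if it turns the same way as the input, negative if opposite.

-383.3842 rpm (opposite to input, |ω| = 383.3842 rpm)

Stage 1 [68T→91T]: ω = 1527.0000×68/91 = 1141.0549 rpm, dir flips to −; running = −1141.0549
Stage 2 [91T→48T]: ω = 1141.0549×91/48 = 2163.2500 rpm, dir flips to +; running = +2163.2500
Stage 3 [87T→87T]: ω = 2163.2500×87/87 = 2163.2500 rpm, dir flips to −; running = −2163.2500
Stage 4 [69T→80T]: ω = 2163.2500×69/80 = 1865.8031 rpm, dir flips to +; running = +1865.8031
Stage 5 [15T→73T]: ω = 1865.8031×15/73 = 383.3842 rpm, dir flips to −; running = −383.3842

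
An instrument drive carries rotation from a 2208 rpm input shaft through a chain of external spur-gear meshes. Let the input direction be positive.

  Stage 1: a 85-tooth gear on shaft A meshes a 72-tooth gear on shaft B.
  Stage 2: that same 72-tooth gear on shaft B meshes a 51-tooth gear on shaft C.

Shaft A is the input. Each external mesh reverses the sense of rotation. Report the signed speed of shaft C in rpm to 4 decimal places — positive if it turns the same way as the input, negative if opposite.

Stage 1 [85T→72T]: ω = 2208.0000×85/72 = 2606.6667 rpm, dir flips to −; running = −2606.6667
Stage 2 [72T→51T]: ω = 2606.6667×72/51 = 3680.0000 rpm, dir flips to +; running = +3680.0000

+3680.0000 rpm (same as input, |ω| = 3680.0000 rpm)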